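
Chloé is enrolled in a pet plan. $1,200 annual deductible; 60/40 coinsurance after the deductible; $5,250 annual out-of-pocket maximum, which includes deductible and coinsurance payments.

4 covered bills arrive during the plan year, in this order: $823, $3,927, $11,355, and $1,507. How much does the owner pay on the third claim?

$2,630

#1 ($823): all of it applies to the deductible. Owner pays $823; OOP now $823.
#2 ($3,927): $377 to deductible, leaving $3,550; coinsurance $3,550 × 40% = $1,420. Owner owes $1,797 (running OOP $2,620).
#3 ($11,355): 40% coinsurance on $11,355 = $4,542. That would push OOP to $7,162, over the $5,250 cap, so owner pays $5,250 − $2,620 = $2,630.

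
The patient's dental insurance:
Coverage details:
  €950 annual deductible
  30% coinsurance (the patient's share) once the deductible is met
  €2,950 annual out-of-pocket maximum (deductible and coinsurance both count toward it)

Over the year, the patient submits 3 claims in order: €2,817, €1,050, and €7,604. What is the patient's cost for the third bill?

Claim 1 — €2,817: €950 finishes the deductible; €1,867 goes to coinsurance; 30% of €1,867 = €560.10. Patient owes €1,510.10 (running OOP €1,510.10).
Claim 2 — €1,050: 30% coinsurance on €1,050 = €315. Patient owes €315 (running OOP €1,825.10).
Claim 3 — €7,604: deductible met; 30% of €7,604 = €2,281.20. That would push OOP to €4,106.30, over the €2,950 cap, so patient pays €2,950 − €1,825.10 = €1,124.90.

€1,124.90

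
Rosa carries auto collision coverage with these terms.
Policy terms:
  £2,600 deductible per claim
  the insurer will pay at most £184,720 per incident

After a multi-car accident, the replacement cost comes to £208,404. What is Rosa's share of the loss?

After the deductible, £208,404 − £2,600 = £205,804 remains.
£205,804 exceeds the £184,720 limit, so the insurer pays the limit: £184,720.
Driver's share is the uncovered remainder: £208,404 − £184,720 = £23,684.

£23,684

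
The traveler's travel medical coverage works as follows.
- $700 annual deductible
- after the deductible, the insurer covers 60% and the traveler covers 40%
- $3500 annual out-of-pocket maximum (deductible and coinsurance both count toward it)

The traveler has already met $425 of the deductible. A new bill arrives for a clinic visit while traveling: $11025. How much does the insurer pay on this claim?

Remaining deductible: $700 − $425 = $275.
After the $275 deductible portion, $11025 − $275 = $10750 is subject to coinsurance.
40% of $10750 = $4300 falls to the traveler.
Traveler responsibility before any cap: $275 + $4300 = $4575.
That would bring total out-of-pocket to $5000, past the $3500 cap. The traveler is capped at $3500 − $425 = $3075 on this claim.
The plan picks up $11025 − $3075 = $7950.

$7950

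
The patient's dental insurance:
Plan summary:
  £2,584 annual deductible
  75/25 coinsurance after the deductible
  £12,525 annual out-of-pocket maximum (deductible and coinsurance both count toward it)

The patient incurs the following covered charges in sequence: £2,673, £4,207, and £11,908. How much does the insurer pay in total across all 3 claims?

Claim 1 — £2,673: deductible takes £2,584, £89 remains; coinsurance £89 × 25% = £22.25. Cost to patient: £2,606.25. OOP to date £2,606.25. Insurer: £2,673 − £2,606.25 = £66.75.
Claim 2 — £4,207: deductible already satisfied, so patient's share is 25% × £4,207 = £1,051.75. Cost to patient: £1,051.75. OOP to date £3,658. Insurer: £4,207 − £1,051.75 = £3,155.25.
Claim 3 — £11,908: deductible met; 25% of £11,908 = £2,977. Patient pays £2,977; OOP now £6,635. Insurer: £11,908 − £2,977 = £8,931.
Insurer total: £66.75 + £3,155.25 + £8,931 = £12,153.

£12,153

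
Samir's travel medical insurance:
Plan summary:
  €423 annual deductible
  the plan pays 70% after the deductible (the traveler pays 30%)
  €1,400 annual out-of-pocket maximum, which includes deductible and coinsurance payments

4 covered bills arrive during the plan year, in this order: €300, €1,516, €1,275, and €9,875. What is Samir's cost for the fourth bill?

Bill 1, €300: fully absorbed by the deductible. Traveler pays €300; OOP now €300.
Bill 2, €1,516: €123 to deductible, leaving €1,393; 30% of €1,393 = €417.90. Traveler owes €540.90 (running OOP €840.90).
Bill 3, €1,275: deductible already satisfied, so traveler's share is 30% × €1,275 = €382.50. Traveler owes €382.50 (running OOP €1,223.40).
Bill 4, €9,875: 30% coinsurance on €9,875 = €2,962.50. OOP would hit €4,185.90 > €1,400, so the cap limits the traveler to €1,400 − €1,223.40 = €176.60.

€176.60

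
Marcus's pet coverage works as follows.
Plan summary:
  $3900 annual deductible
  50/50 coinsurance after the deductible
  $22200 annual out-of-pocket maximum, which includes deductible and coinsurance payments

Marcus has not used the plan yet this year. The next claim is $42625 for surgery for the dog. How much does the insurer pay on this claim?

$20425

Nothing has been paid toward the $3900 deductible, so the first $3900 of this charge is applied there.
After the $3900 deductible portion, $42625 − $3900 = $38725 is subject to coinsurance.
50% of $38725 = $19362.50 falls to the owner.
That puts the owner's cost at $3900 + $19362.50 = $23262.50 before any cap.
That would bring total out-of-pocket to $23262.50, past the $22200 cap. The owner is capped at $22200 − $0 = $22200 on this claim.
Insurer pays the balance: $42625 − $22200 = $20425.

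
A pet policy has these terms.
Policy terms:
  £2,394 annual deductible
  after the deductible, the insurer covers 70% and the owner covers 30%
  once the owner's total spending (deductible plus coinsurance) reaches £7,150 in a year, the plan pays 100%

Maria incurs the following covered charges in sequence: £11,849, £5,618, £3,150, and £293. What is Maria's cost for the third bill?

Bill 1, £11,849: deductible takes £2,394, £9,455 remains; coinsurance £9,455 × 30% = £2,836.50. Owner pays £5,230.50; OOP now £5,230.50.
Bill 2, £5,618: deductible met; 30% of £5,618 = £1,685.40. Owner pays £1,685.40; OOP now £6,915.90.
Bill 3, £3,150: deductible met; 30% of £3,150 = £945. Adding that to £6,915.90 gives £7,860.90, past the £7,150 cap; owner pays only £7,150 − £6,915.90 = £234.10.

£234.10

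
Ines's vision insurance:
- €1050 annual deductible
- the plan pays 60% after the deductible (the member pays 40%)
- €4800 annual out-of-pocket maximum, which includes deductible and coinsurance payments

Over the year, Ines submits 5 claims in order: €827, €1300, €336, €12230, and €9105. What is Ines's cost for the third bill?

#1 (€827): entire amount goes to the deductible. Member owes €827 (running OOP €827).
#2 (€1300): €223 finishes the deductible; €1077 goes to coinsurance; coinsurance €1077 × 40% = €430.80. Cost to member: €653.80. OOP to date €1480.80.
#3 (€336): deductible already satisfied, so member's share is 40% × €336 = €134.40. Member owes €134.40 (running OOP €1615.20).

€134.40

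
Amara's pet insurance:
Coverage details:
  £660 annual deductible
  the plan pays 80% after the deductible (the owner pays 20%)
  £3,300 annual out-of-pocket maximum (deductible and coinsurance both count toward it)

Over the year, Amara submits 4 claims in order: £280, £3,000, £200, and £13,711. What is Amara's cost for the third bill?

£40

Claim 1 — £280: all of it applies to the deductible. Owner owes £280 (running OOP £280).
Claim 2 — £3,000: £380 finishes the deductible; £2,620 goes to coinsurance; coinsurance £2,620 × 20% = £524. Owner pays £904; OOP now £1,184.
Claim 3 — £200: deductible met; 20% of £200 = £40. Owner owes £40 (running OOP £1,224).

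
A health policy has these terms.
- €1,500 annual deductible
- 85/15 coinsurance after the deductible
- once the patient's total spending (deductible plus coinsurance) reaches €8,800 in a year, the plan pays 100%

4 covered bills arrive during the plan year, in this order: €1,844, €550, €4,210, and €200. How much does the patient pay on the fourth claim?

Claim 1 — €1,844: €1,500 finishes the deductible; €344 goes to coinsurance; 15% of €344 = €51.60. Cost to patient: €1,551.60. OOP to date €1,551.60.
Claim 2 — €550: 15% coinsurance on €550 = €82.50. Patient pays €82.50; OOP now €1,634.10.
Claim 3 — €4,210: deductible already satisfied, so patient's share is 15% × €4,210 = €631.50. Patient pays €631.50; OOP now €2,265.60.
Claim 4 — €200: 15% coinsurance on €200 = €30. Patient owes €30 (running OOP €2,295.60).

€30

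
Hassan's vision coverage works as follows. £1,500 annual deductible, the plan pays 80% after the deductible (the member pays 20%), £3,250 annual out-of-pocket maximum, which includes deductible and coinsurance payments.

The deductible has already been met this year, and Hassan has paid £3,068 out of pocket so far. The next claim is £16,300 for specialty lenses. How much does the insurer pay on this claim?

£16,118

With the deductible met, the entire £16,300 is subject to coinsurance.
Coinsurance: £16,300 × 20% = £3,260.
Adding £3,260 to the £3,068 already spent would give £6,328, which exceeds the £3,250 cap; the member pays just £3,250 − £3,068 = £182.
Insurer pays the balance: £16,300 − £182 = £16,118.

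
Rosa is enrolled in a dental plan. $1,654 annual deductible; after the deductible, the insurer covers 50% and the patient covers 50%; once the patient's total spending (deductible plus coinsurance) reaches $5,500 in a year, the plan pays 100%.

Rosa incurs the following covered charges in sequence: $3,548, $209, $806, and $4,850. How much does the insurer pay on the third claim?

$403

Claim 1 — $3,548: $1,654 to deductible, leaving $1,894; 50% of $1,894 = $947. Patient pays $2,601; OOP now $2,601. Insurer: $3,548 − $2,601 = $947.
Claim 2 — $209: 50% coinsurance on $209 = $104.50. Patient owes $104.50 (running OOP $2,705.50). Insurer: $209 − $104.50 = $104.50.
Claim 3 — $806: 50% coinsurance on $806 = $403. Cost to patient: $403. OOP to date $3,108.50. Plan pays $806 − $403 = $403.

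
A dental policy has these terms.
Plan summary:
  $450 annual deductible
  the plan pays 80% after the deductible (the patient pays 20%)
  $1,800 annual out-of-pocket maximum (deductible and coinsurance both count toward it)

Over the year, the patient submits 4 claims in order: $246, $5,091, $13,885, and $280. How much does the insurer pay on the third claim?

$13,512.40

Claim 1 — $246: fully absorbed by the deductible. Patient pays $246; OOP now $246. Plan pays $246 − $246 = $0.
Claim 2 — $5,091: deductible takes $204, $4,887 remains; coinsurance $4,887 × 20% = $977.40. Cost to patient: $1,181.40. OOP to date $1,427.40. Plan pays $5,091 − $1,181.40 = $3,909.60.
Claim 3 — $13,885: deductible already satisfied, so patient's share is 20% × $13,885 = $2,777. Adding that to $1,427.40 gives $4,204.40, past the $1,800 cap; patient pays only $1,800 − $1,427.40 = $372.60. Plan pays $13,885 − $372.60 = $13,512.40.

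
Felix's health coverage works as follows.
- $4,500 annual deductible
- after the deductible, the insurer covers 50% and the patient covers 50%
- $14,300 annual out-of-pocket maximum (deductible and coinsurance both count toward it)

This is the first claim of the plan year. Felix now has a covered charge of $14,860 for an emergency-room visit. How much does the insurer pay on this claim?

Nothing has been paid toward the $4,500 deductible, so the first $4,500 of this charge is applied there.
After the $4,500 deductible portion, $14,860 − $4,500 = $10,360 is subject to coinsurance.
Coinsurance: $10,360 × 50% = $5,180.
So the patient owes $4,500 + $5,180 = $9,680 before any cap.
Cumulative spending $0 + $9,680 = $9,680 stays under the $14,300 maximum.
The plan picks up $14,860 − $9,680 = $5,180.

$5,180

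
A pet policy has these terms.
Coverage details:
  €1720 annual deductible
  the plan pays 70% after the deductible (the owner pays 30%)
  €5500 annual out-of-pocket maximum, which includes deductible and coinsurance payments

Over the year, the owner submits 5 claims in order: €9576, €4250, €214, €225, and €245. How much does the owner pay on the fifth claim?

Claim 1 — €9576: €1720 to deductible, leaving €7856; 30% of €7856 = €2356.80. Owner owes €4076.80 (running OOP €4076.80).
Claim 2 — €4250: deductible already satisfied, so owner's share is 30% × €4250 = €1275. Owner owes €1275 (running OOP €5351.80).
Claim 3 — €214: deductible already satisfied, so owner's share is 30% × €214 = €64.20. Owner owes €64.20 (running OOP €5416).
Claim 4 — €225: 30% coinsurance on €225 = €67.50. Cost to owner: €67.50. OOP to date €5483.50.
Claim 5 — €245: 30% coinsurance on €245 = €73.50. Adding that to €5483.50 gives €5557, past the €5500 cap; owner pays only €5500 − €5483.50 = €16.50.

€16.50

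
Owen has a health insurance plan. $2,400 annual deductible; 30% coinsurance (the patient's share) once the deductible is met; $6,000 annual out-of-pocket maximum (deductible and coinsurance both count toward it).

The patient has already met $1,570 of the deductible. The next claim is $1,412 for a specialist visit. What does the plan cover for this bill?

$407.40

$1,570 of the $2,400 deductible is already met, leaving $830.
That leaves $1,412 − $830 = $582 for coinsurance.
30% of $582 = $174.60 falls to the patient.
Patient responsibility before any cap: $830 + $174.60 = $1,004.60.
Cumulative spending $1,570 + $1,004.60 = $2,574.60 stays under the $6,000 maximum.
The insurer covers the remainder: $1,412 − $1,004.60 = $407.40.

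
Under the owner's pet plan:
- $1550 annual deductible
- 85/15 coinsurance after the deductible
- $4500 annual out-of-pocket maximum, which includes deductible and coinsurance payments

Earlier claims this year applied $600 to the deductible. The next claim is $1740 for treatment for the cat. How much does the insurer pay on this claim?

$600 of the $1550 deductible is already met, leaving $950.
That leaves $1740 − $950 = $790 for coinsurance.
Coinsurance: $790 × 15% = $118.50.
Owner responsibility before any cap: $950 + $118.50 = $1068.50.
Total out-of-pocket so far would be $600 + $1068.50 = $1668.50, below the $4500 cap — no reduction.
The insurer covers the remainder: $1740 − $1068.50 = $671.50.

$671.50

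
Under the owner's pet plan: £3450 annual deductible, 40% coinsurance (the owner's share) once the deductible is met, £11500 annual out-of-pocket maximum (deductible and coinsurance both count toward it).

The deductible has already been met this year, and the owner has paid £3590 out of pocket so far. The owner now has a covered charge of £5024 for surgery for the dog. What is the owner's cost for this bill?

£2009.60

The deductible is already satisfied, so the full bill goes to coinsurance.
Owner's 40% share of £5024 is £2009.60.
Total out-of-pocket so far would be £3590 + £2009.60 = £5599.60, below the £11500 cap — no reduction.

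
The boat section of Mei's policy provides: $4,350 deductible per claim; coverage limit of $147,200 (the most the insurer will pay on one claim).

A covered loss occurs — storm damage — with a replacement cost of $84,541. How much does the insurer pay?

Less the $4,350 deductible: $84,541 − $4,350 = $80,191.
That's under the $147,200 cap, so the insurer reimburses the full $80,191.

$80,191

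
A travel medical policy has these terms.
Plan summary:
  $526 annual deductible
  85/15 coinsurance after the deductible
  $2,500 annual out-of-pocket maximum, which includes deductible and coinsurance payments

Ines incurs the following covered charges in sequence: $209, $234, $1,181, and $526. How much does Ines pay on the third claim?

$247.70

Claim 1 ($209): all of it applies to the deductible. Cost to traveler: $209. OOP to date $209.
Claim 2 ($234): entire amount goes to the deductible. Traveler pays $234; OOP now $443.
Claim 3 ($1,181): $83 finishes the deductible; $1,098 goes to coinsurance; traveler's 15% is $164.70. Cost to traveler: $247.70. OOP to date $690.70.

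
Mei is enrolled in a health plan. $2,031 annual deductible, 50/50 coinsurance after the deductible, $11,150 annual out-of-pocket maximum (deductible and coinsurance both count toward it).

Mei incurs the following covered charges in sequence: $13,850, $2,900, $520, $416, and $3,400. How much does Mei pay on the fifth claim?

$1,291.50

Claim 1 — $13,850: deductible takes $2,031, $11,819 remains; 50% of $11,819 = $5,909.50. Patient owes $7,940.50 (running OOP $7,940.50).
Claim 2 — $2,900: deductible already satisfied, so patient's share is 50% × $2,900 = $1,450. Patient owes $1,450 (running OOP $9,390.50).
Claim 3 — $520: deductible already satisfied, so patient's share is 50% × $520 = $260. Patient owes $260 (running OOP $9,650.50).
Claim 4 — $416: deductible met; 50% of $416 = $208. Patient owes $208 (running OOP $9,858.50).
Claim 5 — $3,400: deductible met; 50% of $3,400 = $1,700. Adding that to $9,858.50 gives $11,558.50, past the $11,150 cap; patient pays only $11,150 − $9,858.50 = $1,291.50.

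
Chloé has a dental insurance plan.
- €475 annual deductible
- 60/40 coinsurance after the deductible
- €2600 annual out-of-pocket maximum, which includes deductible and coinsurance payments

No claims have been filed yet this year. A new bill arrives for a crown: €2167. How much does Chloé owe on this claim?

€1151.80

Deductible not yet touched, so the first €475 of the bill goes to the deductible.
That leaves €2167 − €475 = €1692 for coinsurance.
Coinsurance: €1692 × 40% = €676.80.
That puts the patient's cost at €475 + €676.80 = €1151.80 before any cap.
Total out-of-pocket so far would be €0 + €1151.80 = €1151.80, below the €2600 cap — no reduction.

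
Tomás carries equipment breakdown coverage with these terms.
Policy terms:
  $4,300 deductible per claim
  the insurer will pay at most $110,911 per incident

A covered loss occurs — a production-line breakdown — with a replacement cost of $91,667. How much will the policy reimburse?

$87,367

Subtract the deductible: $91,667 − $4,300 = $87,367.
$87,367 is within the $110,911 limit, so the insurer pays $87,367.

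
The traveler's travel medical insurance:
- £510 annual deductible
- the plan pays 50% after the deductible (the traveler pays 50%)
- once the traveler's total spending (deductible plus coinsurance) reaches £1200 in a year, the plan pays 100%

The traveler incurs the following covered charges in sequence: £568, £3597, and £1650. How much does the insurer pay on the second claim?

£2936

Claim 1 (£568): £510 to deductible, leaving £58; 50% of £58 = £29. Cost to traveler: £539. OOP to date £539. Plan pays £568 − £539 = £29.
Claim 2 (£3597): deductible already satisfied, so traveler's share is 50% × £3597 = £1798.50. OOP would hit £2337.50 > £1200, so the cap limits the traveler to £1200 − £539 = £661. Insurer: £3597 − £661 = £2936.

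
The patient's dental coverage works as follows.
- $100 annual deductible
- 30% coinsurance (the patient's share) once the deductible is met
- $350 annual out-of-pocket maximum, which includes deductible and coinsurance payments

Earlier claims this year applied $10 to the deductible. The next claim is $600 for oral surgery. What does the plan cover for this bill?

$10 of the $100 deductible is already met, leaving $90.
That leaves $600 − $90 = $510 for coinsurance.
Patient's 30% share of $510 is $153.
That puts the patient's cost at $90 + $153 = $243 before any cap.
Total out-of-pocket so far would be $10 + $243 = $253, below the $350 cap — no reduction.
Insurer pays the balance: $600 − $243 = $357.

$357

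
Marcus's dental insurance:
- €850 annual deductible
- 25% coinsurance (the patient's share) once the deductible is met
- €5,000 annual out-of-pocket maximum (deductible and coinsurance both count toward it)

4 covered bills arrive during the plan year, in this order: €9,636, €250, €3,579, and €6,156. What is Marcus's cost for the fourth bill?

€996.25

Bill 1, €9,636: €850 to deductible, leaving €8,786; patient's 25% is €2,196.50. Patient pays €3,046.50; OOP now €3,046.50.
Bill 2, €250: deductible already satisfied, so patient's share is 25% × €250 = €62.50. Cost to patient: €62.50. OOP to date €3,109.
Bill 3, €3,579: 25% coinsurance on €3,579 = €894.75. Patient pays €894.75; OOP now €4,003.75.
Bill 4, €6,156: deductible met; 25% of €6,156 = €1,539. OOP would hit €5,542.75 > €5,000, so the cap limits the patient to €5,000 − €4,003.75 = €996.25.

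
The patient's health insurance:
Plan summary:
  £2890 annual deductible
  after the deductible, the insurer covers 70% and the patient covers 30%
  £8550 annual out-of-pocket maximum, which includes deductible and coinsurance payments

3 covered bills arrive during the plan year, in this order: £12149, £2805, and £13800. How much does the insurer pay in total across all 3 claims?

£20204

Claim 1 — £12149: £2890 to deductible, leaving £9259; patient's 30% is £2777.70. Patient pays £5667.70; OOP now £5667.70. Plan pays £12149 − £5667.70 = £6481.30.
Claim 2 — £2805: deductible met; 30% of £2805 = £841.50. Cost to patient: £841.50. OOP to date £6509.20. Plan pays £2805 − £841.50 = £1963.50.
Claim 3 — £13800: 30% coinsurance on £13800 = £4140. That would push OOP to £10649.20, over the £8550 cap, so patient pays £8550 − £6509.20 = £2040.80. Insurer: £13800 − £2040.80 = £11759.20.
Insurer total: £6481.30 + £1963.50 + £11759.20 = £20204.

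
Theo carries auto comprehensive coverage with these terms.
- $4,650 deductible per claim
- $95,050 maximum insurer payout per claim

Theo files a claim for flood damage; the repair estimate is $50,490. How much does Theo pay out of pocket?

Subtract the deductible: $50,490 − $4,650 = $45,840.
That's under the $95,050 cap, so the insurer reimburses the full $45,840.
Policyholder's share is the uncovered remainder: $50,490 − $45,840 = $4,650.

$4,650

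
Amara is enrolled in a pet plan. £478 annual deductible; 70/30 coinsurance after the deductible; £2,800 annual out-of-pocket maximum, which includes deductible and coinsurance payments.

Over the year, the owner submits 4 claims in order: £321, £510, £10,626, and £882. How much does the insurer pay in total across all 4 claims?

£9,539

Bill 1, £321: entire amount goes to the deductible. Owner pays £321; OOP now £321. Plan pays £321 − £321 = £0.
Bill 2, £510: £157 to deductible, leaving £353; owner's 30% is £105.90. Owner pays £262.90; OOP now £583.90. Plan pays £510 − £262.90 = £247.10.
Bill 3, £10,626: 30% coinsurance on £10,626 = £3,187.80. That would push OOP to £3,771.70, over the £2,800 cap, so owner pays £2,800 − £583.90 = £2,216.10. Plan pays £10,626 − £2,216.10 = £8,409.90.
Bill 4, £882: deductible already satisfied, so owner's share is 30% × £882 = £264.60. That would push OOP to £3,064.60, over the £2,800 cap, so owner pays £2,800 − £2,800 = £0. Insurer: £882 − £0 = £882.
Insurer total = bills − owner's total = £12,339 − £2,800 = £9,539.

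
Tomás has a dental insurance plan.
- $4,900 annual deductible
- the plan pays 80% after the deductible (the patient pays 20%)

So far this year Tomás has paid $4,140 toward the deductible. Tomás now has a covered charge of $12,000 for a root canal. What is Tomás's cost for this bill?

$3,008

$4,140 of the $4,900 deductible is already met, leaving $760.
After the $760 deductible portion, $12,000 − $760 = $11,240 is subject to coinsurance.
20% of $11,240 = $2,248 falls to the patient.
That puts the patient's cost at $760 + $2,248 = $3,008.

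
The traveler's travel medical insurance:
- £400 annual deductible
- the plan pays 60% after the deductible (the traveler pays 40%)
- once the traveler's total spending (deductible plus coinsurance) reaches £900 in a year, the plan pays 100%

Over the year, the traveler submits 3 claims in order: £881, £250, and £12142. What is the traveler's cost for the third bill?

#1 (£881): £400 finishes the deductible; £481 goes to coinsurance; 40% of £481 = £192.40. Cost to traveler: £592.40. OOP to date £592.40.
#2 (£250): deductible met; 40% of £250 = £100. Cost to traveler: £100. OOP to date £692.40.
#3 (£12142): 40% coinsurance on £12142 = £4856.80. That would push OOP to £5549.20, over the £900 cap, so traveler pays £900 − £692.40 = £207.60.

£207.60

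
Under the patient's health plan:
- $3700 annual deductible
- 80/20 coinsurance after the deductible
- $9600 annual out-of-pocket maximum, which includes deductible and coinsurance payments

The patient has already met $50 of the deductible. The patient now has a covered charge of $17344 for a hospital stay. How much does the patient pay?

$6388.80

$50 of the $3700 deductible is already met, leaving $3650.
That leaves $17344 − $3650 = $13694 for coinsurance.
Patient's 20% share of $13694 is $2738.80.
That puts the patient's cost at $3650 + $2738.80 = $6388.80 before any cap.
Cumulative spending $50 + $6388.80 = $6438.80 stays under the $9600 maximum.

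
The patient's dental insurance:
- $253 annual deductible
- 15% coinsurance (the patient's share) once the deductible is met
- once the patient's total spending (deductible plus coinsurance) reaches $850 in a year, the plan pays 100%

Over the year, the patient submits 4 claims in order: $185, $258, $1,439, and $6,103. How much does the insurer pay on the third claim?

#1 ($185): all of it applies to the deductible. Cost to patient: $185. OOP to date $185. Plan pays $185 − $185 = $0.
#2 ($258): $68 finishes the deductible; $190 goes to coinsurance; coinsurance $190 × 15% = $28.50. Patient owes $96.50 (running OOP $281.50). Plan pays $258 − $96.50 = $161.50.
#3 ($1,439): deductible met; 15% of $1,439 = $215.85. Patient owes $215.85 (running OOP $497.35). Insurer: $1,439 − $215.85 = $1,223.15.

$1,223.15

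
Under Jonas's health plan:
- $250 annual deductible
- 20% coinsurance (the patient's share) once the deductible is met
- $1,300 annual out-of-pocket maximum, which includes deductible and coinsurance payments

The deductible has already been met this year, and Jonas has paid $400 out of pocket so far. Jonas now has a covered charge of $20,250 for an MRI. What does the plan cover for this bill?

$19,350

With the deductible met, the entire $20,250 is subject to coinsurance.
20% of $20,250 = $4,050 falls to the patient.
Adding $4,050 to the $400 already spent would give $4,450, which exceeds the $1,300 cap; the patient pays just $1,300 − $400 = $900.
The insurer covers the remainder: $20,250 − $900 = $19,350.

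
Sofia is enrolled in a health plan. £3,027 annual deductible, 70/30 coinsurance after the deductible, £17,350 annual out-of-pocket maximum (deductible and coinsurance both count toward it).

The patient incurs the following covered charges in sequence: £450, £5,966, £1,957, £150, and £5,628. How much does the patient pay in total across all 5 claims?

#1 (£450): all of it applies to the deductible. Patient pays £450; OOP now £450.
#2 (£5,966): £2,577 finishes the deductible; £3,389 goes to coinsurance; 30% of £3,389 = £1,016.70. Patient pays £3,593.70; OOP now £4,043.70.
#3 (£1,957): deductible already satisfied, so patient's share is 30% × £1,957 = £587.10. Patient owes £587.10 (running OOP £4,630.80).
#4 (£150): deductible already satisfied, so patient's share is 30% × £150 = £45. Patient owes £45 (running OOP £4,675.80).
#5 (£5,628): deductible already satisfied, so patient's share is 30% × £5,628 = £1,688.40. Cost to patient: £1,688.40. OOP to date £6,364.20.
Total paid by the patient: £450 + £3,593.70 + £587.10 + £45 + £1,688.40 = £6,364.20.

£6,364.20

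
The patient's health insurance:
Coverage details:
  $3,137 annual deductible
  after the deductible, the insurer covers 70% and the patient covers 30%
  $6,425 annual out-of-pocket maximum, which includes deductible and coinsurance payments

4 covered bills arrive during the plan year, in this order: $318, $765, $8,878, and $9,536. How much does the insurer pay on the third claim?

Claim 1 — $318: fully absorbed by the deductible. Patient pays $318; OOP now $318. Insurer: $318 − $318 = $0.
Claim 2 — $765: fully absorbed by the deductible. Patient pays $765; OOP now $1,083. Plan pays $765 − $765 = $0.
Claim 3 — $8,878: deductible takes $2,054, $6,824 remains; 30% of $6,824 = $2,047.20. Cost to patient: $4,101.20. OOP to date $5,184.20. Plan pays $8,878 − $4,101.20 = $4,776.80.

$4,776.80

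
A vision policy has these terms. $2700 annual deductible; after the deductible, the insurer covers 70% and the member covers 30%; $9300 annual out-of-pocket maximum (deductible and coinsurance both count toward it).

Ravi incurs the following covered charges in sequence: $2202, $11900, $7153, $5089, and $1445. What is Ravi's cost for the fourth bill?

Claim 1 — $2202: entire amount goes to the deductible. Member owes $2202 (running OOP $2202).
Claim 2 — $11900: deductible takes $498, $11402 remains; 30% of $11402 = $3420.60. Member owes $3918.60 (running OOP $6120.60).
Claim 3 — $7153: 30% coinsurance on $7153 = $2145.90. Member pays $2145.90; OOP now $8266.50.
Claim 4 — $5089: 30% coinsurance on $5089 = $1526.70. That would push OOP to $9793.20, over the $9300 cap, so member pays $9300 − $8266.50 = $1033.50.

$1033.50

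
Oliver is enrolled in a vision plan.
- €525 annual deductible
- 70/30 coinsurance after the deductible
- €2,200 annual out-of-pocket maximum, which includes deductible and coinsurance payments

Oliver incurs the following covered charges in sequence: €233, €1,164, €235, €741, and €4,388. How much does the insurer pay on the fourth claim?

Claim 1 (€233): all of it applies to the deductible. Member pays €233; OOP now €233. Insurer: €233 − €233 = €0.
Claim 2 (€1,164): €292 to deductible, leaving €872; coinsurance €872 × 30% = €261.60. Member owes €553.60 (running OOP €786.60). Insurer: €1,164 − €553.60 = €610.40.
Claim 3 (€235): 30% coinsurance on €235 = €70.50. Member pays €70.50; OOP now €857.10. Insurer: €235 − €70.50 = €164.50.
Claim 4 (€741): 30% coinsurance on €741 = €222.30. Cost to member: €222.30. OOP to date €1,079.40. Plan pays €741 − €222.30 = €518.70.

€518.70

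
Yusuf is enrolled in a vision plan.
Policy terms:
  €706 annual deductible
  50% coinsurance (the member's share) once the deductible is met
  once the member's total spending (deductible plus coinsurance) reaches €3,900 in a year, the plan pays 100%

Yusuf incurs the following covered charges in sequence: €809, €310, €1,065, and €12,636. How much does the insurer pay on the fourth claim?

#1 (€809): €706 finishes the deductible; €103 goes to coinsurance; coinsurance €103 × 50% = €51.50. Cost to member: €757.50. OOP to date €757.50. Insurer: €809 − €757.50 = €51.50.
#2 (€310): deductible met; 50% of €310 = €155. Member pays €155; OOP now €912.50. Plan pays €310 − €155 = €155.
#3 (€1,065): deductible met; 50% of €1,065 = €532.50. Cost to member: €532.50. OOP to date €1,445. Insurer: €1,065 − €532.50 = €532.50.
#4 (€12,636): deductible already satisfied, so member's share is 50% × €12,636 = €6,318. OOP would hit €7,763 > €3,900, so the cap limits the member to €3,900 − €1,445 = €2,455. Insurer: €12,636 − €2,455 = €10,181.

€10,181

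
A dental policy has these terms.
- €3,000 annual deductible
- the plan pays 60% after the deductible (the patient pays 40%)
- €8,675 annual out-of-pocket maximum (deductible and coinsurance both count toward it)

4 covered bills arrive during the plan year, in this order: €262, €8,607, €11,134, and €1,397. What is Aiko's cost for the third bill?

#1 (€262): all of it applies to the deductible. Patient owes €262 (running OOP €262).
#2 (€8,607): deductible takes €2,738, €5,869 remains; patient's 40% is €2,347.60. Patient owes €5,085.60 (running OOP €5,347.60).
#3 (€11,134): 40% coinsurance on €11,134 = €4,453.60. OOP would hit €9,801.20 > €8,675, so the cap limits the patient to €8,675 − €5,347.60 = €3,327.40.

€3,327.40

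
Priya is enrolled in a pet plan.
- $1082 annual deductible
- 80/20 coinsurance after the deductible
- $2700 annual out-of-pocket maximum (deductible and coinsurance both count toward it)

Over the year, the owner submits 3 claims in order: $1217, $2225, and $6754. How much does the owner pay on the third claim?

$1146

Claim 1 — $1217: $1082 finishes the deductible; $135 goes to coinsurance; owner's 20% is $27. Owner owes $1109 (running OOP $1109).
Claim 2 — $2225: deductible already satisfied, so owner's share is 20% × $2225 = $445. Owner owes $445 (running OOP $1554).
Claim 3 — $6754: deductible already satisfied, so owner's share is 20% × $6754 = $1350.80. OOP would hit $2904.80 > $2700, so the cap limits the owner to $2700 − $1554 = $1146.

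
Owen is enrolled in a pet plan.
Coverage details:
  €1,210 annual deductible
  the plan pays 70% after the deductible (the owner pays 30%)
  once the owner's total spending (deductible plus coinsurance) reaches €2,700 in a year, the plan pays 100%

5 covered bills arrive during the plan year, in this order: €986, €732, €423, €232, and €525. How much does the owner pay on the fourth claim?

#1 (€986): all of it applies to the deductible. Owner owes €986 (running OOP €986).
#2 (€732): deductible takes €224, €508 remains; owner's 30% is €152.40. Owner pays €376.40; OOP now €1,362.40.
#3 (€423): deductible already satisfied, so owner's share is 30% × €423 = €126.90. Cost to owner: €126.90. OOP to date €1,489.30.
#4 (€232): deductible already satisfied, so owner's share is 30% × €232 = €69.60. Owner pays €69.60; OOP now €1,558.90.

€69.60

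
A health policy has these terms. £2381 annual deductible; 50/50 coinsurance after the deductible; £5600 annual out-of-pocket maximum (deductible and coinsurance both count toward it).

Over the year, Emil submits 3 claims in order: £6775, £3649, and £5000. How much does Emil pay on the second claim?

£1022

Bill 1, £6775: £2381 to deductible, leaving £4394; coinsurance £4394 × 50% = £2197. Patient pays £4578; OOP now £4578.
Bill 2, £3649: deductible met; 50% of £3649 = £1824.50. That would push OOP to £6402.50, over the £5600 cap, so patient pays £5600 − £4578 = £1022.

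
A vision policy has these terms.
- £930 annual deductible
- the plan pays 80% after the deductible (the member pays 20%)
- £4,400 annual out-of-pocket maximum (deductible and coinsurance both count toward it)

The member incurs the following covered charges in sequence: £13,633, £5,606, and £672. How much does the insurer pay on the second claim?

£4,676.60

#1 (£13,633): £930 to deductible, leaving £12,703; coinsurance £12,703 × 20% = £2,540.60. Cost to member: £3,470.60. OOP to date £3,470.60. Insurer: £13,633 − £3,470.60 = £10,162.40.
#2 (£5,606): deductible already satisfied, so member's share is 20% × £5,606 = £1,121.20. OOP would hit £4,591.80 > £4,400, so the cap limits the member to £4,400 − £3,470.60 = £929.40. Insurer: £5,606 − £929.40 = £4,676.60.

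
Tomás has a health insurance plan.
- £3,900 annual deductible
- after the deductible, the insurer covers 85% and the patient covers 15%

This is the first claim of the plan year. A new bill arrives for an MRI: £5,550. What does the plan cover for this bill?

£1,402.50

Nothing has been paid toward the £3,900 deductible, so the first £3,900 of this charge is applied there.
That leaves £5,550 − £3,900 = £1,650 for coinsurance.
15% of £1,650 = £247.50 falls to the patient.
That puts the patient's cost at £3,900 + £247.50 = £4,147.50.
The plan picks up £5,550 − £4,147.50 = £1,402.50.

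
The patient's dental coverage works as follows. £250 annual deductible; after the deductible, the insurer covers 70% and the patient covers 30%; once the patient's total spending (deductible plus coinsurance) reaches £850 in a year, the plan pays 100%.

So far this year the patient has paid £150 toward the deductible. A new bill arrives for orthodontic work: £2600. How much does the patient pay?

£700

Remaining deductible: £250 − £150 = £100.
That leaves £2600 − £100 = £2500 for coinsurance.
Patient's 30% share of £2500 is £750.
Patient responsibility before any cap: £100 + £750 = £850.
Year-to-date out-of-pocket would reach £150 + £850 = £1000, above the £850 maximum, so the patient pays only £850 − £150 = £700.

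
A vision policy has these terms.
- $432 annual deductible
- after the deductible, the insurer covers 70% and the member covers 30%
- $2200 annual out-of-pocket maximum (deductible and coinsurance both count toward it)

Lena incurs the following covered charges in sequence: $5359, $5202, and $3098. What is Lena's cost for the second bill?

$289.90

Claim 1 ($5359): deductible takes $432, $4927 remains; coinsurance $4927 × 30% = $1478.10. Cost to member: $1910.10. OOP to date $1910.10.
Claim 2 ($5202): deductible met; 30% of $5202 = $1560.60. That would push OOP to $3470.70, over the $2200 cap, so member pays $2200 − $1910.10 = $289.90.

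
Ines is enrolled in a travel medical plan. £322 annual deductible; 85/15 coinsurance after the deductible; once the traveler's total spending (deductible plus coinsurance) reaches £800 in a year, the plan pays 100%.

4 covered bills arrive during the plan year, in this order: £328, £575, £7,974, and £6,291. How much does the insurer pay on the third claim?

£7,583.15

Bill 1, £328: deductible takes £322, £6 remains; traveler's 15% is £0.90. Traveler pays £322.90; OOP now £322.90. Insurer: £328 − £322.90 = £5.10.
Bill 2, £575: 15% coinsurance on £575 = £86.25. Traveler owes £86.25 (running OOP £409.15). Plan pays £575 − £86.25 = £488.75.
Bill 3, £7,974: 15% coinsurance on £7,974 = £1,196.10. OOP would hit £1,605.25 > £800, so the cap limits the traveler to £800 − £409.15 = £390.85. Plan pays £7,974 − £390.85 = £7,583.15.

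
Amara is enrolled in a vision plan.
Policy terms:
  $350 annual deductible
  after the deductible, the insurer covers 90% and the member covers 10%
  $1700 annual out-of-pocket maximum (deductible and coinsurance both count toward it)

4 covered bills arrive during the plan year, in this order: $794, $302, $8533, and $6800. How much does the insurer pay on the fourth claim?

Claim 1 — $794: $350 finishes the deductible; $444 goes to coinsurance; coinsurance $444 × 10% = $44.40. Cost to member: $394.40. OOP to date $394.40. Plan pays $794 − $394.40 = $399.60.
Claim 2 — $302: 10% coinsurance on $302 = $30.20. Member pays $30.20; OOP now $424.60. Insurer: $302 − $30.20 = $271.80.
Claim 3 — $8533: deductible already satisfied, so member's share is 10% × $8533 = $853.30. Member pays $853.30; OOP now $1277.90. Plan pays $8533 − $853.30 = $7679.70.
Claim 4 — $6800: deductible met; 10% of $6800 = $680. OOP would hit $1957.90 > $1700, so the cap limits the member to $1700 − $1277.90 = $422.10. Insurer: $6800 − $422.10 = $6377.90.

$6377.90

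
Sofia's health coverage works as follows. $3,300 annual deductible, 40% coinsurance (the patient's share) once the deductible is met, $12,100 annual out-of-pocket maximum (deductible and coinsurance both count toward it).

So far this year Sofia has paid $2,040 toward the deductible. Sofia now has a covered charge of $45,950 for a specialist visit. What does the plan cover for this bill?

$35,890

Deductible still to meet: $3,300 − $2,040 = $1,260.
After the $1,260 deductible portion, $45,950 − $1,260 = $44,690 is subject to coinsurance.
Coinsurance: $44,690 × 40% = $17,876.
That puts the patient's cost at $1,260 + $17,876 = $19,136 before any cap.
Adding $19,136 to the $2,040 already spent would give $21,176, which exceeds the $12,100 cap; the patient pays just $12,100 − $2,040 = $10,060.
The plan picks up $45,950 − $10,060 = $35,890.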